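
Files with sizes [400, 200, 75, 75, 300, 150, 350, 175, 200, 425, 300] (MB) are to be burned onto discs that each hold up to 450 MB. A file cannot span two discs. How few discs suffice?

Total = 425 + 400 + 350 + 300 + 300 + 200 + 200 + 175 + 150 + 75 + 75 = 2650 MB.
Lower bound: ⌈2650/450⌉ = 6 discs.
A packing using 7 discs:
  disc 1: 425 = 425
  disc 2: 400 = 400
  disc 3: 350 + 75 = 425
  disc 4: 300 + 150 = 450
  disc 5: 300 + 75 = 375
  disc 6: 200 + 200 = 400
  disc 7: 175 = 175
No arrangement into 6 discs stays within capacity, so 7 is optimal.

7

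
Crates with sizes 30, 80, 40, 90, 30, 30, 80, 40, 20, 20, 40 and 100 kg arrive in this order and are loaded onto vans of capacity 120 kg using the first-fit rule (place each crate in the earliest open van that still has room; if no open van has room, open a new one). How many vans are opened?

  30 → van 1 (new)  [load 30/120]
  80 → van 1  [load 110/120]
  40 → van 2 (new)  [load 40/120]
  90 → van 3 (new)  [load 90/120]
  30 → van 2  [load 70/120]
  30 → van 2  [load 100/120]
  80 → van 4 (new)  [load 80/120]
  40 → van 4  [load 120/120]
  20 → van 2  [load 120/120]
  20 → van 3  [load 110/120]
  40 → van 5 (new)  [load 40/120]
  100 → van 6 (new)  [load 100/120]
6 vans opened.

6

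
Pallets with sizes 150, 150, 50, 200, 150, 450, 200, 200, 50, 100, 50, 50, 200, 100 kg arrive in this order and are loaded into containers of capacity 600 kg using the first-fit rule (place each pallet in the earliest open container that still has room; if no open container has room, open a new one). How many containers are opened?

  150 → container 1 (new)  [load 150/600]
  150 → container 1  [load 300/600]
  50 → container 1  [load 350/600]
  200 → container 1  [load 550/600]
  150 → container 2 (new)  [load 150/600]
  450 → container 2  [load 600/600]
  200 → container 3 (new)  [load 200/600]
  200 → container 3  [load 400/600]
  50 → container 1  [load 600/600]
  100 → container 3  [load 500/600]
  50 → container 3  [load 550/600]
  50 → container 3  [load 600/600]
  200 → container 4 (new)  [load 200/600]
  100 → container 4  [load 300/600]
4 containers opened.

4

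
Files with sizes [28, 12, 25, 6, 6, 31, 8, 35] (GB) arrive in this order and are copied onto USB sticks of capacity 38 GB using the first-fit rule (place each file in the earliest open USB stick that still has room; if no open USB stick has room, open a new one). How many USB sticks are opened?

  28 → USB stick 1 (new)  [load 28/38]
  12 → USB stick 2 (new)  [load 12/38]
  25 → USB stick 2  [load 37/38]
  6 → USB stick 1  [load 34/38]
  6 → USB stick 3 (new)  [load 6/38]
  31 → USB stick 3  [load 37/38]
  8 → USB stick 4 (new)  [load 8/38]
  35 → USB stick 5 (new)  [load 35/38]
5 USB sticks opened.

5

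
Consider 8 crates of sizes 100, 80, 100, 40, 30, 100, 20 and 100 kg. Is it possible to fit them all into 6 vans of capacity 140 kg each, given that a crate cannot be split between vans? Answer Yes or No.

A valid assignment using 5 vans:
  van 1: 100 + 40 = 140
  van 2: 100 + 30 = 130
  van 3: 100 + 20 = 120
  van 4: 100 = 100
  van 5: 80 = 80
That uses only 5 ≤ 6, so 6 vans are enough.

Yes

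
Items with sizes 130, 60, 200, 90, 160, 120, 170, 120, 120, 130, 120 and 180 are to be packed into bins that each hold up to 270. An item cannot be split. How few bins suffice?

Total = 200 + 180 + 170 + 160 + 130 + 130 + 120 + 120 + 120 + 120 + 90 + 60 = 1600.
Lower bound: ⌈1600/270⌉ = 6 bins.
A packing using 7 bins:
  bin 1: 200 + 60 = 260
  bin 2: 180 + 90 = 270
  bin 3: 170 = 170
  bin 4: 160 = 160
  bin 5: 130 + 130 = 260
  bin 6: 120 + 120 = 240
  bin 7: 120 + 120 = 240
No arrangement into 6 bins stays within capacity, so 7 is optimal.

7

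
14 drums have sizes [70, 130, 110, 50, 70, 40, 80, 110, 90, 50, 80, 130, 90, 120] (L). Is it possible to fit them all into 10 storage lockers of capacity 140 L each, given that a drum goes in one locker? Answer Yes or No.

Yes

A valid assignment using 10 storage lockers:
  locker 1: 130 = 130
  locker 2: 130 = 130
  locker 3: 120 = 120
  locker 4: 110 = 110
  locker 5: 110 = 110
  locker 6: 90 + 50 = 140
  locker 7: 90 + 50 = 140
  locker 8: 80 + 40 = 120
  locker 9: 80 = 80
  locker 10: 70 + 70 = 140
Every load is within 140 L, so 10 storage lockers suffice.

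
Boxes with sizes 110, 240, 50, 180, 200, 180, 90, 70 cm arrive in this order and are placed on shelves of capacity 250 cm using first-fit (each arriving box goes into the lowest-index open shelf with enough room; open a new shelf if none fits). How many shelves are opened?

  110 → shelf 1 (new)  [load 110/250]
  240 → shelf 2 (new)  [load 240/250]
  50 → shelf 1  [load 160/250]
  180 → shelf 3 (new)  [load 180/250]
  200 → shelf 4 (new)  [load 200/250]
  180 → shelf 5 (new)  [load 180/250]
  90 → shelf 1  [load 250/250]
  70 → shelf 3  [load 250/250]
5 shelves opened.

5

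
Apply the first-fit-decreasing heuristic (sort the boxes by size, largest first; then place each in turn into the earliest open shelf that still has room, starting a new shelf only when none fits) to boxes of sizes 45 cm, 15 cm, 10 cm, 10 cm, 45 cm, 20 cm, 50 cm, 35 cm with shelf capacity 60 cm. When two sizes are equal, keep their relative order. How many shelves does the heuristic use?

4

Sorted descending: 50, 45, 45, 35, 20, 15, 10, 10.
  50 → shelf 1 (new)  [load 50/60]
  45 → shelf 2 (new)  [load 45/60]
  45 → shelf 3 (new)  [load 45/60]
  35 → shelf 4 (new)  [load 35/60]
  20 → shelf 4  [load 55/60]
  15 → shelf 2  [load 60/60]
  10 → shelf 1  [load 60/60]
  10 → shelf 3  [load 55/60]
4 shelves opened.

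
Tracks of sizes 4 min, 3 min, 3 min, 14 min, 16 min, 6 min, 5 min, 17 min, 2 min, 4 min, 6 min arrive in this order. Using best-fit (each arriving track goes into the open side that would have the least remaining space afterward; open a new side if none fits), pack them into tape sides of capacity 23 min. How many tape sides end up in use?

4

  4 → side 1 (new)  [load 4/23]
  3 → side 1  [load 7/23]
  3 → side 1  [load 10/23]
  14 → side 2 (new)  [load 14/23]
  16 → side 3 (new)  [load 16/23]
  6 → side 3  [load 22/23]
  5 → side 2  [load 19/23]
  17 → side 4 (new)  [load 17/23]
  2 → side 2  [load 21/23]
  4 → side 4  [load 21/23]
  6 → side 1  [load 16/23]
4 tape sides opened.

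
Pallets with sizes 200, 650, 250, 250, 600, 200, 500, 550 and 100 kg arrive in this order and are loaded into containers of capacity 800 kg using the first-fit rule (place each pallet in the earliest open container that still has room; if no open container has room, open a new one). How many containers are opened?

5

  200 → container 1 (new)  [load 200/800]
  650 → container 2 (new)  [load 650/800]
  250 → container 1  [load 450/800]
  250 → container 1  [load 700/800]
  600 → container 3 (new)  [load 600/800]
  200 → container 3  [load 800/800]
  500 → container 4 (new)  [load 500/800]
  550 → container 5 (new)  [load 550/800]
  100 → container 1  [load 800/800]
5 containers opened.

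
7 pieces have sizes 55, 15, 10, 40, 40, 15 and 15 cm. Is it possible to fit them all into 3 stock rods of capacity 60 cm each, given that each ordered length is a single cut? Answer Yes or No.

No

Total = 190 cm; ⌈190/60⌉ = 4.
At least 4 stock rods are required, but only 3 are allowed.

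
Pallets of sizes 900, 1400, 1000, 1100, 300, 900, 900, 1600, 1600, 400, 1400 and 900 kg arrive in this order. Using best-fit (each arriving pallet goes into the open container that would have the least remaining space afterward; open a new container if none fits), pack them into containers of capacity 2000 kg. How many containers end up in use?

  900 → container 1 (new)  [load 900/2000]
  1400 → container 2 (new)  [load 1400/2000]
  1000 → container 1  [load 1900/2000]
  1100 → container 3 (new)  [load 1100/2000]
  300 → container 2  [load 1700/2000]
  900 → container 3  [load 2000/2000]
  900 → container 4 (new)  [load 900/2000]
  1600 → container 5 (new)  [load 1600/2000]
  1600 → container 6 (new)  [load 1600/2000]
  400 → container 5  [load 2000/2000]
  1400 → container 7 (new)  [load 1400/2000]
  900 → container 4  [load 1800/2000]
7 containers opened.

7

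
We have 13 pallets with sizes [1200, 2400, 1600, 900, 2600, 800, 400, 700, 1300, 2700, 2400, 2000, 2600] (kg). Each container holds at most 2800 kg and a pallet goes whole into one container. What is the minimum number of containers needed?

Total = 2700 + 2600 + 2600 + 2400 + 2400 + 2000 + 1600 + 1300 + 1200 + 900 + 800 + 700 + 400 = 21600 kg.
Lower bound: ⌈21600/2800⌉ = 8 containers.
A packing using 9 containers:
  container 1: 2700 = 2700
  container 2: 2600 = 2600
  container 3: 2600 = 2600
  container 4: 2400 + 400 = 2800
  container 5: 2400 = 2400
  container 6: 2000 + 800 = 2800
  container 7: 1600 + 1200 = 2800
  container 8: 1300 + 900 = 2200
  container 9: 700 = 700
No arrangement into 8 containers stays within capacity, so 9 is optimal.

9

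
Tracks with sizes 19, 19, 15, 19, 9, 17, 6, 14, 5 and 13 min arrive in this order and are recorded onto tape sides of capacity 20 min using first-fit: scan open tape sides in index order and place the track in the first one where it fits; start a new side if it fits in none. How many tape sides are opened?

8

  19 → side 1 (new)  [load 19/20]
  19 → side 2 (new)  [load 19/20]
  15 → side 3 (new)  [load 15/20]
  19 → side 4 (new)  [load 19/20]
  9 → side 5 (new)  [load 9/20]
  17 → side 6 (new)  [load 17/20]
  6 → side 5  [load 15/20]
  14 → side 7 (new)  [load 14/20]
  5 → side 3  [load 20/20]
  13 → side 8 (new)  [load 13/20]
8 tape sides opened.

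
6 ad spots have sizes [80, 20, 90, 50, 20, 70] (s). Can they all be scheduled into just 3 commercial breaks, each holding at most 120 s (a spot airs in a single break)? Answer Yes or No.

A valid assignment using 3 commercial breaks:
  break 1: 90 + 20 = 110
  break 2: 80 + 20 = 100
  break 3: 70 + 50 = 120
Every load is within 120 s, so 3 commercial breaks suffice.

Yes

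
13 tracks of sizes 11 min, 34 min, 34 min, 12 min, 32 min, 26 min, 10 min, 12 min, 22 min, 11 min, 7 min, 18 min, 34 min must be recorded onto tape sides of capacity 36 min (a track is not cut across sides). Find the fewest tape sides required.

Total = 34 + 34 + 34 + 32 + 26 + 22 + 18 + 12 + 12 + 11 + 11 + 10 + 7 = 263 min.
Lower bound: ⌈263/36⌉ = 8 tape sides.
A packing using 8 tape sides:
  side 1: 34 = 34
  side 2: 34 = 34
  side 3: 34 = 34
  side 4: 32 = 32
  side 5: 26 + 10 = 36
  side 6: 22 + 12 = 34
  side 7: 18 + 12 = 30
  side 8: 11 + 11 + 7 = 29
This matches the lower bound, so 8 is optimal.

8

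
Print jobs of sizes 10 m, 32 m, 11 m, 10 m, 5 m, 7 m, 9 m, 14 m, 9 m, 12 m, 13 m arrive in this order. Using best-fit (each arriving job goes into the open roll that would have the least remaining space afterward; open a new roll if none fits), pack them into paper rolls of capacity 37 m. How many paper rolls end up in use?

  10 → roll 1 (new)  [load 10/37]
  32 → roll 2 (new)  [load 32/37]
  11 → roll 1  [load 21/37]
  10 → roll 1  [load 31/37]
  5 → roll 2  [load 37/37]
  7 → roll 3 (new)  [load 7/37]
  9 → roll 3  [load 16/37]
  14 → roll 3  [load 30/37]
  9 → roll 4 (new)  [load 9/37]
  12 → roll 4  [load 21/37]
  13 → roll 4  [load 34/37]
4 paper rolls opened.

4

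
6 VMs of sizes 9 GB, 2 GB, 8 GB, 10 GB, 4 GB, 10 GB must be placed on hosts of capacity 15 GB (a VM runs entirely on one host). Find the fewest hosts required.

4

Total = 10 + 10 + 9 + 8 + 4 + 2 = 43 GB.
Lower bound: ⌈43/15⌉ = 3 hosts.
Also, 4 VMs each exceed 15/2 GB, and no two of those can share a host, so at least 4 hosts are needed.
A packing using 4 hosts:
  host 1: 10 + 4 = 14
  host 2: 10 + 2 = 12
  host 3: 9 = 9
  host 4: 8 = 8
This matches the lower bound, so 4 is optimal.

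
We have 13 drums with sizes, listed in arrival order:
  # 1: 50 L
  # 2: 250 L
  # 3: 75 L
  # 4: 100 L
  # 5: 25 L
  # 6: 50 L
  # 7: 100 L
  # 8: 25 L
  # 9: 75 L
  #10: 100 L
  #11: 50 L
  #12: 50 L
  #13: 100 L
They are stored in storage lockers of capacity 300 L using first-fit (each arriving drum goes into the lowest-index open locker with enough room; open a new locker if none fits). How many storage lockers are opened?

4

  50 → locker 1 (new)  [load 50/300]
  250 → locker 1  [load 300/300]
  75 → locker 2 (new)  [load 75/300]
  100 → locker 2  [load 175/300]
  25 → locker 2  [load 200/300]
  50 → locker 2  [load 250/300]
  100 → locker 3 (new)  [load 100/300]
  25 → locker 2  [load 275/300]
  75 → locker 3  [load 175/300]
  100 → locker 3  [load 275/300]
  50 → locker 4 (new)  [load 50/300]
  50 → locker 4  [load 100/300]
  100 → locker 4  [load 200/300]
4 storage lockers opened.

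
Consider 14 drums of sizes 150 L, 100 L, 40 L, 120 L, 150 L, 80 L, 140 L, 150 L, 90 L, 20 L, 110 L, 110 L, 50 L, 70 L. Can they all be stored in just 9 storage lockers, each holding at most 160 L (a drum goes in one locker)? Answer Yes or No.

Total = 1380 L; ⌈1380/160⌉ = 9.
The bound of 9 does not rule out 9, but exhaustive search shows no assignment into 9 storage lockers of capacity 160 L exists — the minimum is 10.

No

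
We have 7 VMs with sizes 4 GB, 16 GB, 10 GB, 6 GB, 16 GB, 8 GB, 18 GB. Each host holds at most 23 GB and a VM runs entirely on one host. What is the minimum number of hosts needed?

Total = 18 + 16 + 16 + 10 + 8 + 6 + 4 = 78 GB.
Lower bound: ⌈78/23⌉ = 4 hosts.
A packing using 4 hosts:
  host 1: 18 + 4 = 22
  host 2: 16 + 6 = 22
  host 3: 16 = 16
  host 4: 10 + 8 = 18
This matches the lower bound, so 4 is optimal.

4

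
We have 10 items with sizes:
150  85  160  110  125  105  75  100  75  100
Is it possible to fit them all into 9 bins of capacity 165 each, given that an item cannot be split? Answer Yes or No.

A valid assignment using 9 bins:
  bin 1: 160 = 160
  bin 2: 150 = 150
  bin 3: 125 = 125
  bin 4: 110 = 110
  bin 5: 105 = 105
  bin 6: 100 = 100
  bin 7: 100 = 100
  bin 8: 85 + 75 = 160
  bin 9: 75 = 75
Every load is within 165, so 9 bins suffice.

Yes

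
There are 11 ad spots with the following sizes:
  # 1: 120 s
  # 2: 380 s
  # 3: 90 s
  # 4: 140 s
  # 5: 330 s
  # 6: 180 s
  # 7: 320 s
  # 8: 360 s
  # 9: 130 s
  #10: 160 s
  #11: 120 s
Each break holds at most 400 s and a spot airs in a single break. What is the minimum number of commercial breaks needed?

7

Total = 380 + 360 + 330 + 320 + 180 + 160 + 140 + 130 + 120 + 120 + 90 = 2330 s.
Lower bound: ⌈2330/400⌉ = 6 commercial breaks.
A packing using 7 commercial breaks:
  break 1: 380 = 380
  break 2: 360 = 360
  break 3: 330 = 330
  break 4: 320 = 320
  break 5: 180 + 160 = 340
  break 6: 140 + 130 + 120 = 390
  break 7: 120 + 90 = 210
No arrangement into 6 commercial breaks stays within capacity, so 7 is optimal.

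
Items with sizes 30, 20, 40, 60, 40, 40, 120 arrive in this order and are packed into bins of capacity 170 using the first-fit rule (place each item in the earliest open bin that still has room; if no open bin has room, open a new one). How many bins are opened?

3

  30 → bin 1 (new)  [load 30/170]
  20 → bin 1  [load 50/170]
  40 → bin 1  [load 90/170]
  60 → bin 1  [load 150/170]
  40 → bin 2 (new)  [load 40/170]
  40 → bin 2  [load 80/170]
  120 → bin 3 (new)  [load 120/170]
3 bins opened.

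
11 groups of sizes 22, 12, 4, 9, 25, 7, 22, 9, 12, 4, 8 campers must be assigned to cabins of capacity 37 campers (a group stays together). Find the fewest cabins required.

4

Total = 25 + 22 + 22 + 12 + 12 + 9 + 9 + 8 + 7 + 4 + 4 = 134 campers.
Lower bound: ⌈134/37⌉ = 4 cabins.
A packing using 4 cabins:
  cabin 1: 25 + 12 = 37
  cabin 2: 22 + 12 = 34
  cabin 3: 22 + 9 + 4 = 35
  cabin 4: 9 + 8 + 7 + 4 = 28
This matches the lower bound, so 4 is optimal.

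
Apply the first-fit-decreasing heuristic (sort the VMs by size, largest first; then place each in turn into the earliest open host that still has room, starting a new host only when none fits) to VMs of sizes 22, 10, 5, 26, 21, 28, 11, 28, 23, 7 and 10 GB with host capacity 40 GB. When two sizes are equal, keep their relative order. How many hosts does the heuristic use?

6

Sorted descending: 28, 28, 26, 23, 22, 21, 11, 10, 10, 7, 5.
  28 → host 1 (new)  [load 28/40]
  28 → host 2 (new)  [load 28/40]
  26 → host 3 (new)  [load 26/40]
  23 → host 4 (new)  [load 23/40]
  22 → host 5 (new)  [load 22/40]
  21 → host 6 (new)  [load 21/40]
  11 → host 1  [load 39/40]
  10 → host 2  [load 38/40]
  10 → host 3  [load 36/40]
  7 → host 4  [load 30/40]
  5 → host 4  [load 35/40]
6 hosts opened.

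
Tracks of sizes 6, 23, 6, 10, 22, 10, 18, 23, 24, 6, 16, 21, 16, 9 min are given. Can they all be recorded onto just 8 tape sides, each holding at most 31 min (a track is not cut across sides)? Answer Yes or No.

A valid assignment using 8 tape sides:
  side 1: 24 + 6 = 30
  side 2: 23 + 6 = 29
  side 3: 23 + 6 = 29
  side 4: 22 + 9 = 31
  side 5: 21 + 10 = 31
  side 6: 18 + 10 = 28
  side 7: 16 = 16
  side 8: 16 = 16
Every load is within 31 min, so 8 tape sides suffice.

Yes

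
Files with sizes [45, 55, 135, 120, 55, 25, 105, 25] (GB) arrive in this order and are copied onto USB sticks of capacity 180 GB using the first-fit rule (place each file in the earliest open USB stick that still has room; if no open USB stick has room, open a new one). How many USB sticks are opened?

4

  45 → USB stick 1 (new)  [load 45/180]
  55 → USB stick 1  [load 100/180]
  135 → USB stick 2 (new)  [load 135/180]
  120 → USB stick 3 (new)  [load 120/180]
  55 → USB stick 1  [load 155/180]
  25 → USB stick 1  [load 180/180]
  105 → USB stick 4 (new)  [load 105/180]
  25 → USB stick 2  [load 160/180]
4 USB sticks opened.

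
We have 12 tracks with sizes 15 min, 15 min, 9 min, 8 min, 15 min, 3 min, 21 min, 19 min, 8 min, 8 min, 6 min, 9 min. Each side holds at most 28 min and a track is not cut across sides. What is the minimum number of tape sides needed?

Total = 21 + 19 + 15 + 15 + 15 + 9 + 9 + 8 + 8 + 8 + 6 + 3 = 136 min.
Lower bound: ⌈136/28⌉ = 5 tape sides.
A packing using 6 tape sides:
  side 1: 21 + 6 = 27
  side 2: 19 + 9 = 28
  side 3: 15 + 9 + 3 = 27
  side 4: 15 + 8 = 23
  side 5: 15 + 8 = 23
  side 6: 8 = 8
No arrangement into 5 tape sides stays within capacity, so 6 is optimal.

6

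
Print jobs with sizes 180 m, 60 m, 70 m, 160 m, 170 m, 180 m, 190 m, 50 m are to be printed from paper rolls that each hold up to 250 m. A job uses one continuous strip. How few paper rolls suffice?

Total = 190 + 180 + 180 + 170 + 160 + 70 + 60 + 50 = 1060 m.
Lower bound: ⌈1060/250⌉ = 5 paper rolls.
A packing using 5 paper rolls:
  roll 1: 190 + 60 = 250
  roll 2: 180 + 70 = 250
  roll 3: 180 + 50 = 230
  roll 4: 170 = 170
  roll 5: 160 = 160
This matches the lower bound, so 5 is optimal.

5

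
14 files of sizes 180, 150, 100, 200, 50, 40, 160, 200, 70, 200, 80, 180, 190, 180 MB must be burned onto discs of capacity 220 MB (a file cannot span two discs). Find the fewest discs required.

Total = 200 + 200 + 200 + 190 + 180 + 180 + 180 + 160 + 150 + 100 + 80 + 70 + 50 + 40 = 1980 MB.
Lower bound: ⌈1980/220⌉ = 9 discs.
A packing using 10 discs:
  disc 1: 200 = 200
  disc 2: 200 = 200
  disc 3: 200 = 200
  disc 4: 190 = 190
  disc 5: 180 + 40 = 220
  disc 6: 180 = 180
  disc 7: 180 = 180
  disc 8: 160 + 50 = 210
  disc 9: 150 + 70 = 220
  disc 10: 100 + 80 = 180
No arrangement into 9 discs stays within capacity, so 10 is optimal.

10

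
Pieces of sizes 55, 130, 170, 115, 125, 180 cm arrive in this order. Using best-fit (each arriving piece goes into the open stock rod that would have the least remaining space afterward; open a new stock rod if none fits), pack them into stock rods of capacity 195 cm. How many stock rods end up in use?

  55 → stock rod 1 (new)  [load 55/195]
  130 → stock rod 1  [load 185/195]
  170 → stock rod 2 (new)  [load 170/195]
  115 → stock rod 3 (new)  [load 115/195]
  125 → stock rod 4 (new)  [load 125/195]
  180 → stock rod 5 (new)  [load 180/195]
5 stock rods opened.

5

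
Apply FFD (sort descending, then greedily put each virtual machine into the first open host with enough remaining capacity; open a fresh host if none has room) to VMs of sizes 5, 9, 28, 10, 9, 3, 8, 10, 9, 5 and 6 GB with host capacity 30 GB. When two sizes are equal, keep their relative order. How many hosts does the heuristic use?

Sorted descending: 28, 10, 10, 9, 9, 9, 8, 6, 5, 5, 3.
  28 → host 1 (new)  [load 28/30]
  10 → host 2 (new)  [load 10/30]
  10 → host 2  [load 20/30]
  9 → host 2  [load 29/30]
  9 → host 3 (new)  [load 9/30]
  9 → host 3  [load 18/30]
  8 → host 3  [load 26/30]
  6 → host 4 (new)  [load 6/30]
  5 → host 4  [load 11/30]
  5 → host 4  [load 16/30]
  3 → host 3  [load 29/30]
4 hosts opened.

4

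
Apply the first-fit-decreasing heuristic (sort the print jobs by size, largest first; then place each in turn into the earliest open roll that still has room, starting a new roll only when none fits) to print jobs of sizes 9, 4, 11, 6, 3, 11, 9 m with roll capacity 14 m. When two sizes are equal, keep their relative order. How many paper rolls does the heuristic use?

Sorted descending: 11, 11, 9, 9, 6, 4, 3.
  11 → roll 1 (new)  [load 11/14]
  11 → roll 2 (new)  [load 11/14]
  9 → roll 3 (new)  [load 9/14]
  9 → roll 4 (new)  [load 9/14]
  6 → roll 5 (new)  [load 6/14]
  4 → roll 3  [load 13/14]
  3 → roll 1  [load 14/14]
5 paper rolls opened.

5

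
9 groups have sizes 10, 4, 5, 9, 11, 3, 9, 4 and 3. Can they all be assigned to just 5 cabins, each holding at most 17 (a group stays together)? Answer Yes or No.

Yes

A valid assignment using 4 cabins:
  cabin 1: 11 + 5 = 16
  cabin 2: 10 + 4 + 3 = 17
  cabin 3: 9 + 4 + 3 = 16
  cabin 4: 9 = 9
That uses only 4 ≤ 5, so 5 cabins are enough.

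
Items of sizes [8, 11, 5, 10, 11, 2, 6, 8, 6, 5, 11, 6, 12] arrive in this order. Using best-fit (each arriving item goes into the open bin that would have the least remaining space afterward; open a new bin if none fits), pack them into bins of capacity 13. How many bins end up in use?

9

  8 → bin 1 (new)  [load 8/13]
  11 → bin 2 (new)  [load 11/13]
  5 → bin 1  [load 13/13]
  10 → bin 3 (new)  [load 10/13]
  11 → bin 4 (new)  [load 11/13]
  2 → bin 2  [load 13/13]
  6 → bin 5 (new)  [load 6/13]
  8 → bin 6 (new)  [load 8/13]
  6 → bin 5  [load 12/13]
  5 → bin 6  [load 13/13]
  11 → bin 7 (new)  [load 11/13]
  6 → bin 8 (new)  [load 6/13]
  12 → bin 9 (new)  [load 12/13]
9 bins opened.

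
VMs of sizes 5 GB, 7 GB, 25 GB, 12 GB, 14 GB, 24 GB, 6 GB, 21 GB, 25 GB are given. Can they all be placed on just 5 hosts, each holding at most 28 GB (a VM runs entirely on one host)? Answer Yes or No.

No

Total = 139 GB; ⌈139/28⌉ = 5.
The bound of 5 does not rule out 5, but exhaustive search shows no assignment into 5 hosts of capacity 28 GB exists — the minimum is 6.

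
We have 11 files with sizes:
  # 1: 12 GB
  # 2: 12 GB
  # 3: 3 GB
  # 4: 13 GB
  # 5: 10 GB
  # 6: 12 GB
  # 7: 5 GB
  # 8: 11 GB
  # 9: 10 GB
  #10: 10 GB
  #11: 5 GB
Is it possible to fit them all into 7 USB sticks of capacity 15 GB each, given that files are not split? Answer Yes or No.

Total = 103 GB; ⌈103/15⌉ = 7.
8 files each exceed half the capacity and cannot share a USB stick, forcing at least 8 USB sticks.
At least 8 USB sticks are required, but only 7 are allowed.

No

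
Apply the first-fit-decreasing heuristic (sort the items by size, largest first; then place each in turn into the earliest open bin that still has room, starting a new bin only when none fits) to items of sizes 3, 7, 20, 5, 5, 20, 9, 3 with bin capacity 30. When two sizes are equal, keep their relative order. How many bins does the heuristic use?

3

Sorted descending: 20, 20, 9, 7, 5, 5, 3, 3.
  20 → bin 1 (new)  [load 20/30]
  20 → bin 2 (new)  [load 20/30]
  9 → bin 1  [load 29/30]
  7 → bin 2  [load 27/30]
  5 → bin 3 (new)  [load 5/30]
  5 → bin 3  [load 10/30]
  3 → bin 2  [load 30/30]
  3 → bin 3  [load 13/30]
3 bins opened.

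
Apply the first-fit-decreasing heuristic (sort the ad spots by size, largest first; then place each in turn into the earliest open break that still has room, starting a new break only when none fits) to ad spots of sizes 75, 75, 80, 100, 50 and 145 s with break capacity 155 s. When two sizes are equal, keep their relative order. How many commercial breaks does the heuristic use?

4

Sorted descending: 145, 100, 80, 75, 75, 50.
  145 → break 1 (new)  [load 145/155]
  100 → break 2 (new)  [load 100/155]
  80 → break 3 (new)  [load 80/155]
  75 → break 3  [load 155/155]
  75 → break 4 (new)  [load 75/155]
  50 → break 2  [load 150/155]
4 commercial breaks opened.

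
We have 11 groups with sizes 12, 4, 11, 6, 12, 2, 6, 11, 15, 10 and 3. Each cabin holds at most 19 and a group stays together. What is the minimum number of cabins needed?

Total = 15 + 12 + 12 + 11 + 11 + 10 + 6 + 6 + 4 + 3 + 2 = 92.
Lower bound: ⌈92/19⌉ = 5 cabins.
Also, 6 groups each exceed 19/2, and no two of those can share a cabin, so at least 6 cabins are needed.
A packing using 6 cabins:
  cabin 1: 15 + 4 = 19
  cabin 2: 12 + 6 = 18
  cabin 3: 12 + 6 = 18
  cabin 4: 11 + 3 + 2 = 16
  cabin 5: 11 = 11
  cabin 6: 10 = 10
This matches the lower bound, so 6 is optimal.

6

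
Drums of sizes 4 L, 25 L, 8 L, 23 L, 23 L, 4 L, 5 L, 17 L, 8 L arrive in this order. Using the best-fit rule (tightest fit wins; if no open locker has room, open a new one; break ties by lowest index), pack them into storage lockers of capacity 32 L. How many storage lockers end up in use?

4

  4 → locker 1 (new)  [load 4/32]
  25 → locker 1  [load 29/32]
  8 → locker 2 (new)  [load 8/32]
  23 → locker 2  [load 31/32]
  23 → locker 3 (new)  [load 23/32]
  4 → locker 3  [load 27/32]
  5 → locker 3  [load 32/32]
  17 → locker 4 (new)  [load 17/32]
  8 → locker 4  [load 25/32]
4 storage lockers opened.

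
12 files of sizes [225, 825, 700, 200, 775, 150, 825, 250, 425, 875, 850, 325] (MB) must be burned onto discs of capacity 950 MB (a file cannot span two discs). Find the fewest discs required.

8

Total = 875 + 850 + 825 + 825 + 775 + 700 + 425 + 325 + 250 + 225 + 200 + 150 = 6425 MB.
Lower bound: ⌈6425/950⌉ = 7 discs.
A packing using 8 discs:
  disc 1: 875 = 875
  disc 2: 850 = 850
  disc 3: 825 = 825
  disc 4: 825 = 825
  disc 5: 775 + 150 = 925
  disc 6: 700 + 250 = 950
  disc 7: 425 + 325 + 200 = 950
  disc 8: 225 = 225
No arrangement into 7 discs stays within capacity, so 8 is optimal.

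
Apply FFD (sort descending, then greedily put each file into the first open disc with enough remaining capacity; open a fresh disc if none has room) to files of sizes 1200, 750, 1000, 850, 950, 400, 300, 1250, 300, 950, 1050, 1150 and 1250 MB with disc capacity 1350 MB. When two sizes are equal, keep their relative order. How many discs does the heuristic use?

10

Sorted descending: 1250, 1250, 1200, 1150, 1050, 1000, 950, 950, 850, 750, 400, 300, 300.
  1250 → disc 1 (new)  [load 1250/1350]
  1250 → disc 2 (new)  [load 1250/1350]
  1200 → disc 3 (new)  [load 1200/1350]
  1150 → disc 4 (new)  [load 1150/1350]
  1050 → disc 5 (new)  [load 1050/1350]
  1000 → disc 6 (new)  [load 1000/1350]
  950 → disc 7 (new)  [load 950/1350]
  950 → disc 8 (new)  [load 950/1350]
  850 → disc 9 (new)  [load 850/1350]
  750 → disc 10 (new)  [load 750/1350]
  400 → disc 7  [load 1350/1350]
  300 → disc 5  [load 1350/1350]
  300 → disc 6  [load 1300/1350]
10 discs opened.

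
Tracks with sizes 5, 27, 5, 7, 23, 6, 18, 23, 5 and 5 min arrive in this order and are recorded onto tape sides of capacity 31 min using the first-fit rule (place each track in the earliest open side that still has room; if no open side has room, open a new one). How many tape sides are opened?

5

  5 → side 1 (new)  [load 5/31]
  27 → side 2 (new)  [load 27/31]
  5 → side 1  [load 10/31]
  7 → side 1  [load 17/31]
  23 → side 3 (new)  [load 23/31]
  6 → side 1  [load 23/31]
  18 → side 4 (new)  [load 18/31]
  23 → side 5 (new)  [load 23/31]
  5 → side 1  [load 28/31]
  5 → side 3  [load 28/31]
5 tape sides opened.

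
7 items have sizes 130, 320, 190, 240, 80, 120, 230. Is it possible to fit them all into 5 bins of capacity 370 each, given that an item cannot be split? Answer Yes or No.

A valid assignment using 4 bins:
  bin 1: 320 = 320
  bin 2: 240 + 130 = 370
  bin 3: 230 + 120 = 350
  bin 4: 190 + 80 = 270
That uses only 4 ≤ 5, so 5 bins are enough.

Yes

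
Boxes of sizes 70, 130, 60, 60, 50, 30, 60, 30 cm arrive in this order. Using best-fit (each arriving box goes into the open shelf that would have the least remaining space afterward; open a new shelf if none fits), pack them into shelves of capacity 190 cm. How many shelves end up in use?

  70 → shelf 1 (new)  [load 70/190]
  130 → shelf 2 (new)  [load 130/190]
  60 → shelf 2  [load 190/190]
  60 → shelf 1  [load 130/190]
  50 → shelf 1  [load 180/190]
  30 → shelf 3 (new)  [load 30/190]
  60 → shelf 3  [load 90/190]
  30 → shelf 3  [load 120/190]
3 shelves opened.

3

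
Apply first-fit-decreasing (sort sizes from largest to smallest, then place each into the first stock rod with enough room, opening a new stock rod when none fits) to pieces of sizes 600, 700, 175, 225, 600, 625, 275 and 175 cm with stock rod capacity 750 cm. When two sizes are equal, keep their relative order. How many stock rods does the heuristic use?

6

Sorted descending: 700, 625, 600, 600, 275, 225, 175, 175.
  700 → stock rod 1 (new)  [load 700/750]
  625 → stock rod 2 (new)  [load 625/750]
  600 → stock rod 3 (new)  [load 600/750]
  600 → stock rod 4 (new)  [load 600/750]
  275 → stock rod 5 (new)  [load 275/750]
  225 → stock rod 5  [load 500/750]
  175 → stock rod 5  [load 675/750]
  175 → stock rod 6 (new)  [load 175/750]
6 stock rods opened.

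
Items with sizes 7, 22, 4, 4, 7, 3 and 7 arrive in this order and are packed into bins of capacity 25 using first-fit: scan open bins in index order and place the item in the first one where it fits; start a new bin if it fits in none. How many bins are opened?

3

  7 → bin 1 (new)  [load 7/25]
  22 → bin 2 (new)  [load 22/25]
  4 → bin 1  [load 11/25]
  4 → bin 1  [load 15/25]
  7 → bin 1  [load 22/25]
  3 → bin 1  [load 25/25]
  7 → bin 3 (new)  [load 7/25]
3 bins opened.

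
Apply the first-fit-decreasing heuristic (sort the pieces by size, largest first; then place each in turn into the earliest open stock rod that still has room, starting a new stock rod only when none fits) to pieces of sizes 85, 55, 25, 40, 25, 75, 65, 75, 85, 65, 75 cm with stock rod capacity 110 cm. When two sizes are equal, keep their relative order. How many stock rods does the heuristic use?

Sorted descending: 85, 85, 75, 75, 75, 65, 65, 55, 40, 25, 25.
  85 → stock rod 1 (new)  [load 85/110]
  85 → stock rod 2 (new)  [load 85/110]
  75 → stock rod 3 (new)  [load 75/110]
  75 → stock rod 4 (new)  [load 75/110]
  75 → stock rod 5 (new)  [load 75/110]
  65 → stock rod 6 (new)  [load 65/110]
  65 → stock rod 7 (new)  [load 65/110]
  55 → stock rod 8 (new)  [load 55/110]
  40 → stock rod 6  [load 105/110]
  25 → stock rod 1  [load 110/110]
  25 → stock rod 2  [load 110/110]
8 stock rods opened.

8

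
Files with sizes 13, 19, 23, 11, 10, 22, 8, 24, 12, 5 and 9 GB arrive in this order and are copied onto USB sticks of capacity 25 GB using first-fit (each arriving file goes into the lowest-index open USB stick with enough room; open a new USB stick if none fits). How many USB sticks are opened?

7

  13 → USB stick 1 (new)  [load 13/25]
  19 → USB stick 2 (new)  [load 19/25]
  23 → USB stick 3 (new)  [load 23/25]
  11 → USB stick 1  [load 24/25]
  10 → USB stick 4 (new)  [load 10/25]
  22 → USB stick 5 (new)  [load 22/25]
  8 → USB stick 4  [load 18/25]
  24 → USB stick 6 (new)  [load 24/25]
  12 → USB stick 7 (new)  [load 12/25]
  5 → USB stick 2  [load 24/25]
  9 → USB stick 7  [load 21/25]
7 USB sticks opened.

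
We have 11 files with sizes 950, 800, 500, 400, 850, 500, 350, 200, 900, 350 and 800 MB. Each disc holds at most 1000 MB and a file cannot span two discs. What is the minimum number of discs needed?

Total = 950 + 900 + 850 + 800 + 800 + 500 + 500 + 400 + 350 + 350 + 200 = 6600 MB.
Lower bound: ⌈6600/1000⌉ = 7 discs.
A packing using 8 discs:
  disc 1: 950 = 950
  disc 2: 900 = 900
  disc 3: 850 = 850
  disc 4: 800 + 200 = 1000
  disc 5: 800 = 800
  disc 6: 500 + 500 = 1000
  disc 7: 400 + 350 = 750
  disc 8: 350 = 350
No arrangement into 7 discs stays within capacity, so 8 is optimal.

8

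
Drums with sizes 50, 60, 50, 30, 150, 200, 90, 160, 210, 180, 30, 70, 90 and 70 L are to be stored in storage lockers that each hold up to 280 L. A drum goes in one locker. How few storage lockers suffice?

6

Total = 210 + 200 + 180 + 160 + 150 + 90 + 90 + 70 + 70 + 60 + 50 + 50 + 30 + 30 = 1440 L.
Lower bound: ⌈1440/280⌉ = 6 storage lockers.
A packing using 6 storage lockers:
  locker 1: 210 + 70 = 280
  locker 2: 200 + 70 = 270
  locker 3: 180 + 90 = 270
  locker 4: 160 + 90 + 30 = 280
  locker 5: 150 + 60 + 50 = 260
  locker 6: 50 + 30 = 80
This matches the lower bound, so 6 is optimal.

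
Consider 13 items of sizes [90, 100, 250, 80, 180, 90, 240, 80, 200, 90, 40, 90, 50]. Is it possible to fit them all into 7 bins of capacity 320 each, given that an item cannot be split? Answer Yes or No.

Yes

A valid assignment using 6 bins:
  bin 1: 250 + 50 = 300
  bin 2: 240 + 80 = 320
  bin 3: 200 + 100 = 300
  bin 4: 180 + 90 + 40 = 310
  bin 5: 90 + 90 + 90 = 270
  bin 6: 80 = 80
That uses only 6 ≤ 7, so 7 bins are enough.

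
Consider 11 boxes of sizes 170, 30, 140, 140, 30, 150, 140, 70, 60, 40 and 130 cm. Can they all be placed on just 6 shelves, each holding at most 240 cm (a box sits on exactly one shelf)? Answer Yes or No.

A valid assignment using 6 shelves:
  shelf 1: 170 + 70 = 240
  shelf 2: 150 + 60 + 30 = 240
  shelf 3: 140 + 40 + 30 = 210
  shelf 4: 140 = 140
  shelf 5: 140 = 140
  shelf 6: 130 = 130
Every load is within 240 cm, so 6 shelves suffice.

Yes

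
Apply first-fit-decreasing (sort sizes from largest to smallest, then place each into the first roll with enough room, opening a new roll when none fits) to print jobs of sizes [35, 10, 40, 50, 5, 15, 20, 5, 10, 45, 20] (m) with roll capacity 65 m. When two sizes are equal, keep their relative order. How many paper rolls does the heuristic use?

4

Sorted descending: 50, 45, 40, 35, 20, 20, 15, 10, 10, 5, 5.
  50 → roll 1 (new)  [load 50/65]
  45 → roll 2 (new)  [load 45/65]
  40 → roll 3 (new)  [load 40/65]
  35 → roll 4 (new)  [load 35/65]
  20 → roll 2  [load 65/65]
  20 → roll 3  [load 60/65]
  15 → roll 1  [load 65/65]
  10 → roll 4  [load 45/65]
  10 → roll 4  [load 55/65]
  5 → roll 3  [load 65/65]
  5 → roll 4  [load 60/65]
4 paper rolls opened.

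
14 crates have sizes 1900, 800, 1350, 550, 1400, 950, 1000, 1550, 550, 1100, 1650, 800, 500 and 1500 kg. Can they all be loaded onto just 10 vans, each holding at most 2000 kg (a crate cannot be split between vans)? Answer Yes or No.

Yes

A valid assignment using 9 vans:
  van 1: 1900 = 1900
  van 2: 1650 = 1650
  van 3: 1550 = 1550
  van 4: 1500 + 500 = 2000
  van 5: 1400 + 550 = 1950
  van 6: 1350 + 550 = 1900
  van 7: 1100 + 800 = 1900
  van 8: 1000 + 950 = 1950
  van 9: 800 = 800
That uses only 9 ≤ 10, so 10 vans are enough.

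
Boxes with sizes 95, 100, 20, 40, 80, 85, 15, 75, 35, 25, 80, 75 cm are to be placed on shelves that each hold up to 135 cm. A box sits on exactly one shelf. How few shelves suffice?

Total = 100 + 95 + 85 + 80 + 80 + 75 + 75 + 40 + 35 + 25 + 20 + 15 = 725 cm.
Lower bound: ⌈725/135⌉ = 6 shelves.
Also, 7 boxes each exceed 135/2 cm, and no two of those can share a shelf, so at least 7 shelves are needed.
A packing using 7 shelves:
  shelf 1: 100 + 35 = 135
  shelf 2: 95 + 40 = 135
  shelf 3: 85 + 25 + 20 = 130
  shelf 4: 80 + 15 = 95
  shelf 5: 80 = 80
  shelf 6: 75 = 75
  shelf 7: 75 = 75
This matches the lower bound, so 7 is optimal.

7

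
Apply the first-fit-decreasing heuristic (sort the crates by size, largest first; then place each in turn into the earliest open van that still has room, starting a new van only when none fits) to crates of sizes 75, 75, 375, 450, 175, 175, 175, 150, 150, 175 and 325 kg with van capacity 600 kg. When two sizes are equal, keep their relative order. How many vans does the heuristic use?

Sorted descending: 450, 375, 325, 175, 175, 175, 175, 150, 150, 75, 75.
  450 → van 1 (new)  [load 450/600]
  375 → van 2 (new)  [load 375/600]
  325 → van 3 (new)  [load 325/600]
  175 → van 2  [load 550/600]
  175 → van 3  [load 500/600]
  175 → van 4 (new)  [load 175/600]
  175 → van 4  [load 350/600]
  150 → van 1  [load 600/600]
  150 → van 4  [load 500/600]
  75 → van 3  [load 575/600]
  75 → van 4  [load 575/600]
4 vans opened.

4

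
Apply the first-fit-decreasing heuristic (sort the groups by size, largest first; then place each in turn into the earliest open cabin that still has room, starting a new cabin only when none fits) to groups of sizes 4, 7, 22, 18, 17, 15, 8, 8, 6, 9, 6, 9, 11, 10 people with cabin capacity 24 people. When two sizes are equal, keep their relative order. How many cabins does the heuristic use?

7

Sorted descending: 22, 18, 17, 15, 11, 10, 9, 9, 8, 8, 7, 6, 6, 4.
  22 → cabin 1 (new)  [load 22/24]
  18 → cabin 2 (new)  [load 18/24]
  17 → cabin 3 (new)  [load 17/24]
  15 → cabin 4 (new)  [load 15/24]
  11 → cabin 5 (new)  [load 11/24]
  10 → cabin 5  [load 21/24]
  9 → cabin 4  [load 24/24]
  9 → cabin 6 (new)  [load 9/24]
  8 → cabin 6  [load 17/24]
  8 → cabin 7 (new)  [load 8/24]
  7 → cabin 3  [load 24/24]
  6 → cabin 2  [load 24/24]
  6 → cabin 6  [load 23/24]
  4 → cabin 7  [load 12/24]
7 cabins opened.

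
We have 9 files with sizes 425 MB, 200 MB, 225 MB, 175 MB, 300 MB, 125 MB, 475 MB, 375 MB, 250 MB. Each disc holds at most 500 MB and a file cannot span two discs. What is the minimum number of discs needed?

Total = 475 + 425 + 375 + 300 + 250 + 225 + 200 + 175 + 125 = 2550 MB.
Lower bound: ⌈2550/500⌉ = 6 discs.
A packing using 6 discs:
  disc 1: 475 = 475
  disc 2: 425 = 425
  disc 3: 375 + 125 = 500
  disc 4: 300 + 200 = 500
  disc 5: 250 + 225 = 475
  disc 6: 175 = 175
This matches the lower bound, so 6 is optimal.

6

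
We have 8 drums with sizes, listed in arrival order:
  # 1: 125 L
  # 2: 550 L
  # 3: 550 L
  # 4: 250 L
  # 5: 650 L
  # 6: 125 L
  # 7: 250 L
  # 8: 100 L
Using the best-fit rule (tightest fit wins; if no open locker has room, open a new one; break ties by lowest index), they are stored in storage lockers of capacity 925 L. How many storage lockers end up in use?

  125 → locker 1 (new)  [load 125/925]
  550 → locker 1  [load 675/925]
  550 → locker 2 (new)  [load 550/925]
  250 → locker 1  [load 925/925]
  650 → locker 3 (new)  [load 650/925]
  125 → locker 3  [load 775/925]
  250 → locker 2  [load 800/925]
  100 → locker 2  [load 900/925]
3 storage lockers opened.

3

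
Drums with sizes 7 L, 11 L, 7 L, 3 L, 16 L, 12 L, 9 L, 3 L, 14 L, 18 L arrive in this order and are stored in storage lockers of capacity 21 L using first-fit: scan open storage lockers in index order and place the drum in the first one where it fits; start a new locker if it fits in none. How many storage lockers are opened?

6

  7 → locker 1 (new)  [load 7/21]
  11 → locker 1  [load 18/21]
  7 → locker 2 (new)  [load 7/21]
  3 → locker 1  [load 21/21]
  16 → locker 3 (new)  [load 16/21]
  12 → locker 2  [load 19/21]
  9 → locker 4 (new)  [load 9/21]
  3 → locker 3  [load 19/21]
  14 → locker 5 (new)  [load 14/21]
  18 → locker 6 (new)  [load 18/21]
6 storage lockers opened.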